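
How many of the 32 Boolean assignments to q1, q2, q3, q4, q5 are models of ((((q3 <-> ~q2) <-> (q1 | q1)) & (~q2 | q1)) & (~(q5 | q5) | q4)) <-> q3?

Initial set: {(((((q3 <-> ~q2) <-> (q1 | q1)) & (~q2 | q1)) & (~(q5 | q5) | q4)) <-> q3)}.
(((((q3 <-> ~q2) <-> (q1 | q1)) & (~q2 | q1)) & (~(q5 | q5) | q4)) <-> q3): β-rule — branch into ((((q3 <-> ~q2) <-> (q1 | q1)) & (~q2 | q1)) & (~(q5 | q5) | q4)), q3  //  ~((((q3 <-> ~q2) <-> (q1 | q1)) & (~q2 | q1)) & (~(q5 | q5) | q4)), ~q3.
  branch 1 (add ((((q3 <-> ~q2) <-> (q1 | q1)) & (~q2 | q1)) & (~(q5 | q5) | q4)), q3):
    ((((q3 <-> ~q2) <-> (q1 | q1)) & (~q2 | q1)) & (~(q5 | q5) | q4)): α-rule — add (((q3 <-> ~q2) <-> (q1 | q1)) & (~q2 | q1)), (~(q5 | q5) | q4).
    (((q3 <-> ~q2) <-> (q1 | q1)) & (~q2 | q1)): α-rule — add ((q3 <-> ~q2) <-> (q1 | q1)), (~q2 | q1).
    (~(q5 | q5) | q4): β-rule — branch into ~(q5 | q5)  //  q4.
      branch 1.1 (add ~(q5 | q5)):
        ~(q5 | q5): α-rule — add ~q5, ~q5.
        ((q3 <-> ~q2) <-> (q1 | q1)): β-rule — branch into (q3 <-> ~q2), (q1 | q1)  //  ~(q3 <-> ~q2), ~(q1 | q1).
          branch 1.1.1 (add (q3 <-> ~q2), (q1 | q1)):
            (~q2 | q1): β-rule — branch into ~q2  //  q1.
              branch 1.1.1.1 (add ~q2):
                (q3 <-> ~q2): β-rule — branch into q3, ~q2  //  ~q3, ~~q2.
                  branch 1.1.1.1.1 (add q3, ~q2):
                    (q1 | q1): β-rule — branch into q1  //  q1.
                      branch 1.1.1.1.1.1 (add q1):
                        ○ open, literals {q1=1, q2=0, q3=1, q5=0}.
                      branch 1.1.1.1.1.2 (add q1):
                        ○ open, literals {q1=1, q2=0, q3=1, q5=0}.
                  branch 1.1.1.1.2 (add ~q3, ~~q2):
                    × closes — contains both q3 and ~q3.
              branch 1.1.1.2 (add q1):
                (q3 <-> ~q2): β-rule — branch into q3, ~q2  //  ~q3, ~~q2.
                  branch 1.1.1.2.1 (add q3, ~q2):
                    (q1 | q1): β-rule — branch into q1  //  q1.
                      branch 1.1.1.2.1.1 (add q1):
                        ○ open, literals {q1=1, q2=0, q3=1, q5=0}.
                      branch 1.1.1.2.1.2 (add q1):
                        ○ open, literals {q1=1, q2=0, q3=1, q5=0}.
                  branch 1.1.1.2.2 (add ~q3, ~~q2):
                    × closes — contains both q3 and ~q3.
          branch 1.1.2 (add ~(q3 <-> ~q2), ~(q1 | q1)):
            ~(q1 | q1): α-rule — add ~q1, ~q1.
            (~q2 | q1): β-rule — branch into ~q2  //  q1.
              branch 1.1.2.1 (add ~q2):
                ~(q3 <-> ~q2): β-rule — branch into q3, ~~q2  //  ~q3, ~q2.
                  branch 1.1.2.1.1 (add q3, ~~q2):
                    × closes — contains both q2 and ~q2.
                  branch 1.1.2.1.2 (add ~q3, ~q2):
                    × closes — contains both q3 and ~q3.
              branch 1.1.2.2 (add q1):
                × closes — contains both q1 and ~q1.
      branch 1.2 (add q4):
        ((q3 <-> ~q2) <-> (q1 | q1)): β-rule — branch into (q3 <-> ~q2), (q1 | q1)  //  ~(q3 <-> ~q2), ~(q1 | q1).
          branch 1.2.1 (add (q3 <-> ~q2), (q1 | q1)):
            (~q2 | q1): β-rule — branch into ~q2  //  q1.
              branch 1.2.1.1 (add ~q2):
                (q3 <-> ~q2): β-rule — branch into q3, ~q2  //  ~q3, ~~q2.
                  branch 1.2.1.1.1 (add q3, ~q2):
                    (q1 | q1): β-rule — branch into q1  //  q1.
                      branch 1.2.1.1.1.1 (add q1):
                        ○ open, literals {q1=1, q2=0, q3=1, q4=1}.
                      branch 1.2.1.1.1.2 (add q1):
                        ○ open, literals {q1=1, q2=0, q3=1, q4=1}.
                  branch 1.2.1.1.2 (add ~q3, ~~q2):
                    × closes — contains both q3 and ~q3.
              branch 1.2.1.2 (add q1):
                (q3 <-> ~q2): β-rule — branch into q3, ~q2  //  ~q3, ~~q2.
                  branch 1.2.1.2.1 (add q3, ~q2):
                    (q1 | q1): β-rule — branch into q1  //  q1.
                      branch 1.2.1.2.1.1 (add q1):
                        ○ open, literals {q1=1, q2=0, q3=1, q4=1}.
                      branch 1.2.1.2.1.2 (add q1):
                        ○ open, literals {q1=1, q2=0, q3=1, q4=1}.
                  branch 1.2.1.2.2 (add ~q3, ~~q2):
                    × closes — contains both q3 and ~q3.
          branch 1.2.2 (add ~(q3 <-> ~q2), ~(q1 | q1)):
            ~(q1 | q1): α-rule — add ~q1, ~q1.
            (~q2 | q1): β-rule — branch into ~q2  //  q1.
              branch 1.2.2.1 (add ~q2):
                ~(q3 <-> ~q2): β-rule — branch into q3, ~~q2  //  ~q3, ~q2.
                  branch 1.2.2.1.1 (add q3, ~~q2):
                    × closes — contains both q2 and ~q2.
                  branch 1.2.2.1.2 (add ~q3, ~q2):
                    × closes — contains both q3 and ~q3.
              branch 1.2.2.2 (add q1):
                × closes — contains both q1 and ~q1.
  branch 2 (add ~((((q3 <-> ~q2) <-> (q1 | q1)) & (~q2 | q1)) & (~(q5 | q5) | q4)), ~q3):
    ~((((q3 <-> ~q2) <-> (q1 | q1)) & (~q2 | q1)) & (~(q5 | q5) | q4)): β-rule — branch into ~(((q3 <-> ~q2) <-> (q1 | q1)) & (~q2 | q1))  //  ~(~(q5 | q5) | q4).
      branch 2.1 (add ~(((q3 <-> ~q2) <-> (q1 | q1)) & (~q2 | q1))):
        ~(((q3 <-> ~q2) <-> (q1 | q1)) & (~q2 | q1)): β-rule — branch into ~((q3 <-> ~q2) <-> (q1 | q1))  //  ~(~q2 | q1).
          branch 2.1.1 (add ~((q3 <-> ~q2) <-> (q1 | q1))):
            ~((q3 <-> ~q2) <-> (q1 | q1)): β-rule — branch into (q3 <-> ~q2), ~(q1 | q1)  //  ~(q3 <-> ~q2), (q1 | q1).
              branch 2.1.1.1 (add (q3 <-> ~q2), ~(q1 | q1)):
                ~(q1 | q1): α-rule — add ~q1, ~q1.
                (q3 <-> ~q2): β-rule — branch into q3, ~q2  //  ~q3, ~~q2.
                  branch 2.1.1.1.1 (add q3, ~q2):
                    × closes — contains both q3 and ~q3.
                  branch 2.1.1.1.2 (add ~q3, ~~q2):
                    ○ open, literals {q1=0, q2=1, q3=0}.
              branch 2.1.1.2 (add ~(q3 <-> ~q2), (q1 | q1)):
                ~(q3 <-> ~q2): β-rule — branch into q3, ~~q2  //  ~q3, ~q2.
                  branch 2.1.1.2.1 (add q3, ~~q2):
                    × closes — contains both q3 and ~q3.
                  branch 2.1.1.2.2 (add ~q3, ~q2):
                    (q1 | q1): β-rule — branch into q1  //  q1.
                      branch 2.1.1.2.2.1 (add q1):
                        ○ open, literals {q1=1, q2=0, q3=0}.
                      branch 2.1.1.2.2.2 (add q1):
                        ○ open, literals {q1=1, q2=0, q3=0}.
          branch 2.1.2 (add ~(~q2 | q1)):
            ~(~q2 | q1): α-rule — add ~~q2, ~q1.
            ○ open, literals {q1=0, q2=1, q3=0}.
      branch 2.2 (add ~(~(q5 | q5) | q4)):
        ~(~(q5 | q5) | q4): α-rule — add ~~(q5 | q5), ~q4.
        ~~(q5 | q5): β-rule — branch into q5  //  q5.
          branch 2.2.1 (add q5):
            ○ open, literals {q3=0, q4=0, q5=1}.
          branch 2.2.2 (add q5):
            ○ open, literals {q3=0, q4=0, q5=1}.
12 branches closed, 14 open.
Each open branch fixes some atoms; the unmentioned ones are free. Counting distinct full assignments: branch {q1=1, q2=0, q3=1, q5=0} (q4) contributes 2 new; branch {q1=1, q2=0, q3=1, q5=0} (q4) contributes 0 new; branch {q1=1, q2=0, q3=1, q5=0} (q4) contributes 0 new; branch {q1=1, q2=0, q3=1, q5=0} (q4) contributes 0 new; branch {q1=1, q2=0, q3=1, q4=1} (q5) contributes 1 new; branch {q1=1, q2=0, q3=1, q4=1} (q5) contributes 0 new; branch {q1=1, q2=0, q3=1, q4=1} (q5) contributes 0 new; branch {q1=1, q2=0, q3=1, q4=1} (q5) contributes 0 new; branch {q1=0, q2=1, q3=0} (q4, q5) contributes 4 new; branch {q1=1, q2=0, q3=0} (q4, q5) contributes 4 new; branch {q1=1, q2=0, q3=0} (q4, q5) contributes 0 new; branch {q1=0, q2=1, q3=0} (q4, q5) contributes 0 new; branch {q3=0, q4=0, q5=1} (q1, q2) contributes 2 new; branch {q3=0, q4=0, q5=1} (q1, q2) contributes 0 new. Total: 13.

13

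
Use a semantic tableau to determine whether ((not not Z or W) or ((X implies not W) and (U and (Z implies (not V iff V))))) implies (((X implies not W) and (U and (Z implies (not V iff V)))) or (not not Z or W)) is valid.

Assume the negation and expand:
Initial set: {F (((not not Z or W) or ((X implies not W) and (U and (Z implies (not V iff V))))) implies (((X implies not W) and (U and (Z implies (not V iff V)))) or (not not Z or W)))}.
F (((not not Z or W) or ((X implies not W) and (U and (Z implies (not V iff V))))) implies (((X implies not W) and (U and (Z implies (not V iff V)))) or (not not Z or W))): α-rule — add T ((not not Z or W) or ((X implies not W) and (U and (Z implies (not V iff V))))), F (((X implies not W) and (U and (Z implies (not V iff V)))) or (not not Z or W)).
F (((X implies not W) and (U and (Z implies (not V iff V)))) or (not not Z or W)): α-rule — add F ((X implies not W) and (U and (Z implies (not V iff V)))), F (not not Z or W).
F (not not Z or W): α-rule — add F not not Z, F W.
F not not Z: drop double negation, giving F Z.
T ((not not Z or W) or ((X implies not W) and (U and (Z implies (not V iff V))))): β-rule — branch into T (not not Z or W)  //  T ((X implies not W) and (U and (Z implies (not V iff V)))).
  branch 1 (add T (not not Z or W)):
    F ((X implies not W) and (U and (Z implies (not V iff V)))): β-rule — branch into F (X implies not W)  //  F (U and (Z implies (not V iff V))).
      branch 1.1 (add F (X implies not W)):
        F (X implies not W): α-rule — add T X, F not W.
        × closes — contains both W and not W.
      branch 1.2 (add F (U and (Z implies (not V iff V)))):
        T (not not Z or W): β-rule — branch into T not not Z  //  T W.
          branch 1.2.1 (add T not not Z):
            T not not Z: drop double negation, giving T Z.
            × closes — contains both Z and not Z.
          branch 1.2.2 (add T W):
            × closes — contains both W and not W.
  branch 2 (add T ((X implies not W) and (U and (Z implies (not V iff V))))):
    T ((X implies not W) and (U and (Z implies (not V iff V)))): α-rule — add T (X implies not W), T (U and (Z implies (not V iff V))).
    T (U and (Z implies (not V iff V))): α-rule — add T U, T (Z implies (not V iff V)).
    F ((X implies not W) and (U and (Z implies (not V iff V)))): β-rule — branch into F (X implies not W)  //  F (U and (Z implies (not V iff V))).
      branch 2.1 (add F (X implies not W)):
        F (X implies not W): α-rule — add T X, F not W.
        × closes — contains both W and not W.
      branch 2.2 (add F (U and (Z implies (not V iff V)))):
        T (X implies not W): β-rule — branch into F X  //  T not W.
          branch 2.2.1 (add F X):
            T (Z implies (not V iff V)): β-rule — branch into F Z  //  T (not V iff V).
              branch 2.2.1.1 (add F Z):
                F (U and (Z implies (not V iff V))): β-rule — branch into F U  //  F (Z implies (not V iff V)).
                  branch 2.2.1.1.1 (add F U):
                    × closes — contains both U and not U.
                  branch 2.2.1.1.2 (add F (Z implies (not V iff V))):
                    F (Z implies (not V iff V)): α-rule — add T Z, F (not V iff V).
                    × closes — contains both Z and not Z.
              branch 2.2.1.2 (add T (not V iff V)):
                F (U and (Z implies (not V iff V))): β-rule — branch into F U  //  F (Z implies (not V iff V)).
                  branch 2.2.1.2.1 (add F U):
                    × closes — contains both U and not U.
                  branch 2.2.1.2.2 (add F (Z implies (not V iff V))):
                    F (Z implies (not V iff V)): α-rule — add T Z, F (not V iff V).
                    × closes — contains both Z and not Z.
          branch 2.2.2 (add T not W):
            T (Z implies (not V iff V)): β-rule — branch into F Z  //  T (not V iff V).
              branch 2.2.2.1 (add F Z):
                F (U and (Z implies (not V iff V))): β-rule — branch into F U  //  F (Z implies (not V iff V)).
                  branch 2.2.2.1.1 (add F U):
                    × closes — contains both U and not U.
                  branch 2.2.2.1.2 (add F (Z implies (not V iff V))):
                    F (Z implies (not V iff V)): α-rule — add T Z, F (not V iff V).
                    × closes — contains both Z and not Z.
              branch 2.2.2.2 (add T (not V iff V)):
                F (U and (Z implies (not V iff V))): β-rule — branch into F U  //  F (Z implies (not V iff V)).
                  branch 2.2.2.2.1 (add F U):
                    × closes — contains both U and not U.
                  branch 2.2.2.2.2 (add F (Z implies (not V iff V))):
                    F (Z implies (not V iff V)): α-rule — add T Z, F (not V iff V).
                    × closes — contains both Z and not Z.
All 12 branches close.
Every branch closed, so the negation is unsatisfiable and the formula is valid.

Valid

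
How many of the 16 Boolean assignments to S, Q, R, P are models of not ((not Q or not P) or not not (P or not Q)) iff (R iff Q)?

8

Initial set: {(not ((not Q or not P) or not not (P or not Q)) iff (R iff Q))}.
(not ((not Q or not P) or not not (P or not Q)) iff (R iff Q)): β-rule — branch into not ((not Q or not P) or not not (P or not Q)), (R iff Q)  //  not not ((not Q or not P) or not not (P or not Q)), not (R iff Q).
  branch 1 (add not ((not Q or not P) or not not (P or not Q)), (R iff Q)):
    not ((not Q or not P) or not not (P or not Q)): α-rule — add not (not Q or not P), not not not (P or not Q).
    not (not Q or not P): α-rule — add not not Q, not not P.
    not not not (P or not Q): drop double negation, giving not (P or not Q).
    not (P or not Q): α-rule — add not P, not not Q.
    × closes — contains both P and not P.
  branch 2 (add not not ((not Q or not P) or not not (P or not Q)), not (R iff Q)):
    not not ((not Q or not P) or not not (P or not Q)): β-rule — branch into (not Q or not P)  //  not not (P or not Q).
      branch 2.1 (add (not Q or not P)):
        not (R iff Q): β-rule — branch into R, not Q  //  not R, Q.
          branch 2.1.1 (add R, not Q):
            (not Q or not P): β-rule — branch into not Q  //  not P.
              branch 2.1.1.1 (add not Q):
                ○ open, literals {Q=0, R=1}.
              branch 2.1.1.2 (add not P):
                ○ open, literals {P=0, Q=0, R=1}.
          branch 2.1.2 (add not R, Q):
            (not Q or not P): β-rule — branch into not Q  //  not P.
              branch 2.1.2.1 (add not Q):
                × closes — contains both Q and not Q.
              branch 2.1.2.2 (add not P):
                ○ open, literals {P=0, Q=1, R=0}.
      branch 2.2 (add not not (P or not Q)):
        not not (P or not Q): drop double negation, giving (P or not Q).
        not (R iff Q): β-rule — branch into R, not Q  //  not R, Q.
          branch 2.2.1 (add R, not Q):
            (P or not Q): β-rule — branch into P  //  not Q.
              branch 2.2.1.1 (add P):
                ○ open, literals {P=1, Q=0, R=1}.
              branch 2.2.1.2 (add not Q):
                ○ open, literals {Q=0, R=1}.
          branch 2.2.2 (add not R, Q):
            (P or not Q): β-rule — branch into P  //  not Q.
              branch 2.2.2.1 (add P):
                ○ open, literals {P=1, Q=1, R=0}.
              branch 2.2.2.2 (add not Q):
                × closes — contains both Q and not Q.
3 branches closed, 6 open.
Each open branch fixes some atoms; the unmentioned ones are free. Counting distinct full assignments: branch {Q=0, R=1} (S, P) contributes 4 new; branch {P=0, Q=0, R=1} (S) contributes 0 new; branch {P=0, Q=1, R=0} (S) contributes 2 new; branch {P=1, Q=0, R=1} (S) contributes 0 new; branch {Q=0, R=1} (S, P) contributes 0 new; branch {P=1, Q=1, R=0} (S) contributes 2 new. Total: 8.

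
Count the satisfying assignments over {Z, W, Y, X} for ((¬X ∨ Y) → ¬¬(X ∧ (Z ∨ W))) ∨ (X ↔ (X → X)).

Initial set: {T (((¬X ∨ Y) → ¬¬(X ∧ (Z ∨ W))) ∨ (X ↔ (X → X)))}.
T (((¬X ∨ Y) → ¬¬(X ∧ (Z ∨ W))) ∨ (X ↔ (X → X))): β-rule — branch into T ((¬X ∨ Y) → ¬¬(X ∧ (Z ∨ W)))  //  T (X ↔ (X → X)).
  branch 1 (add T ((¬X ∨ Y) → ¬¬(X ∧ (Z ∨ W)))):
    T ((¬X ∨ Y) → ¬¬(X ∧ (Z ∨ W))): β-rule — branch into F (¬X ∨ Y)  //  T ¬¬(X ∧ (Z ∨ W)).
      branch 1.1 (add F (¬X ∨ Y)):
        F (¬X ∨ Y): α-rule — add F ¬X, F Y.
        ○ open, literals {X=T, Y=F}.
      branch 1.2 (add T ¬¬(X ∧ (Z ∨ W))):
        T ¬¬(X ∧ (Z ∨ W)): drop double negation, giving T (X ∧ (Z ∨ W)).
        T (X ∧ (Z ∨ W)): α-rule — add T X, T (Z ∨ W).
        T (Z ∨ W): β-rule — branch into T Z  //  T W.
          branch 1.2.1 (add T Z):
            ○ open, literals {X=T, Z=T}.
          branch 1.2.2 (add T W):
            ○ open, literals {W=T, X=T}.
  branch 2 (add T (X ↔ (X → X))):
    T (X ↔ (X → X)): β-rule — branch into T X, T (X → X)  //  F X, F (X → X).
      branch 2.1 (add T X, T (X → X)):
        T (X → X): β-rule — branch into F X  //  T X.
          branch 2.1.1 (add F X):
            × closes — contains both X and ¬X.
          branch 2.1.2 (add T X):
            ○ open, literals {X=T}.
      branch 2.2 (add F X, F (X → X)):
        F (X → X): α-rule — add T X, F X.
        × closes — contains both X and ¬X.
2 branches closed, 4 open.
Each open branch fixes some atoms; the unmentioned ones are free. Counting distinct full assignments: branch {X=T, Y=F} (Z, W) contributes 4 new; branch {X=T, Z=T} (W, Y) contributes 2 new; branch {W=T, X=T} (Z, Y) contributes 1 new; branch {X=T} (Z, W, Y) contributes 1 new. Total: 8.

8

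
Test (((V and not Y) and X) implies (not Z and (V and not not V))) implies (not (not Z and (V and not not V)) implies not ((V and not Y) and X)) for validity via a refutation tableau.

Valid

Assume the negation and expand:
Initial set: {not ((((V and not Y) and X) implies (not Z and (V and not not V))) implies (not (not Z and (V and not not V)) implies not ((V and not Y) and X)))}.
not ((((V and not Y) and X) implies (not Z and (V and not not V))) implies (not (not Z and (V and not not V)) implies not ((V and not Y) and X))): α-rule — add (((V and not Y) and X) implies (not Z and (V and not not V))), not (not (not Z and (V and not not V)) implies not ((V and not Y) and X)).
not (not (not Z and (V and not not V)) implies not ((V and not Y) and X)): α-rule — add not (not Z and (V and not not V)), not not ((V and not Y) and X).
not not ((V and not Y) and X): α-rule — add (V and not Y), X.
(V and not Y): α-rule — add V, not Y.
(((V and not Y) and X) implies (not Z and (V and not not V))): β-rule — branch into not ((V and not Y) and X)  //  (not Z and (V and not not V)).
  branch 1 (add not ((V and not Y) and X)):
    not (not Z and (V and not not V)): β-rule — branch into not not Z  //  not (V and not not V).
      branch 1.1 (add not not Z):
        not ((V and not Y) and X): β-rule — branch into not (V and not Y)  //  not X.
          branch 1.1.1 (add not (V and not Y)):
            not (V and not Y): β-rule — branch into not V  //  not not Y.
              branch 1.1.1.1 (add not V):
                × closes — contains both V and not V.
              branch 1.1.1.2 (add not not Y):
                × closes — contains both Y and not Y.
          branch 1.1.2 (add not X):
            × closes — contains both X and not X.
      branch 1.2 (add not (V and not not V)):
        not ((V and not Y) and X): β-rule — branch into not (V and not Y)  //  not X.
          branch 1.2.1 (add not (V and not Y)):
            not (V and not not V): β-rule — branch into not V  //  not not not V.
              branch 1.2.1.1 (add not V):
                × closes — contains both V and not V.
              branch 1.2.1.2 (add not not not V):
                not not not V: drop double negation, giving not V.
                × closes — contains both V and not V.
          branch 1.2.2 (add not X):
            × closes — contains both X and not X.
  branch 2 (add (not Z and (V and not not V))):
    (not Z and (V and not not V)): α-rule — add not Z, (V and not not V).
    (V and not not V): α-rule — add V, not not V.
    not not V: drop double negation, giving V.
    not (not Z and (V and not not V)): β-rule — branch into not not Z  //  not (V and not not V).
      branch 2.1 (add not not Z):
        × closes — contains both Z and not Z.
      branch 2.2 (add not (V and not not V)):
        not (V and not not V): β-rule — branch into not V  //  not not not V.
          branch 2.2.1 (add not V):
            × closes — contains both V and not V.
          branch 2.2.2 (add not not not V):
            not not not V: drop double negation, giving not V.
            × closes — contains both V and not V.
All 9 branches close.
Every branch closed, so the negation is unsatisfiable and the formula is valid.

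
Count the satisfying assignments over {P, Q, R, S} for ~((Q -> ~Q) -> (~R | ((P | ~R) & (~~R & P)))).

Initial set: {~((Q -> ~Q) -> (~R | ((P | ~R) & (~~R & P))))}.
~((Q -> ~Q) -> (~R | ((P | ~R) & (~~R & P)))): α-rule — add (Q -> ~Q), ~(~R | ((P | ~R) & (~~R & P))).
~(~R | ((P | ~R) & (~~R & P))): α-rule — add ~~R, ~((P | ~R) & (~~R & P)).
(Q -> ~Q): β-rule — branch into ~Q  //  ~Q.
  branch 1 (add ~Q):
    ~((P | ~R) & (~~R & P)): β-rule — branch into ~(P | ~R)  //  ~(~~R & P).
      branch 1.1 (add ~(P | ~R)):
        ~(P | ~R): α-rule — add ~P, ~~R.
        ○ open, literals {P=0, Q=0, R=1}.
      branch 1.2 (add ~(~~R & P)):
        ~(~~R & P): β-rule — branch into ~~~R  //  ~P.
          branch 1.2.1 (add ~~~R):
            ~~~R: drop double negation, giving ~R.
            × closes — contains both R and ~R.
          branch 1.2.2 (add ~P):
            ○ open, literals {P=0, Q=0, R=1}.
  branch 2 (add ~Q):
    ~((P | ~R) & (~~R & P)): β-rule — branch into ~(P | ~R)  //  ~(~~R & P).
      branch 2.1 (add ~(P | ~R)):
        ~(P | ~R): α-rule — add ~P, ~~R.
        ○ open, literals {P=0, Q=0, R=1}.
      branch 2.2 (add ~(~~R & P)):
        ~(~~R & P): β-rule — branch into ~~~R  //  ~P.
          branch 2.2.1 (add ~~~R):
            ~~~R: drop double negation, giving ~R.
            × closes — contains both R and ~R.
          branch 2.2.2 (add ~P):
            ○ open, literals {P=0, Q=0, R=1}.
2 branches closed, 4 open.
Each open branch fixes some atoms; the unmentioned ones are free. Counting distinct full assignments: branch {P=0, Q=0, R=1} (S) contributes 2 new; branch {P=0, Q=0, R=1} (S) contributes 0 new; branch {P=0, Q=0, R=1} (S) contributes 0 new; branch {P=0, Q=0, R=1} (S) contributes 0 new. Total: 2.

2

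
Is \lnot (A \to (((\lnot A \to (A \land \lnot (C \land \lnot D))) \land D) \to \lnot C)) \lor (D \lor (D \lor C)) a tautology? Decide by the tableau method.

Assume the negation and expand:
Initial set: {\lnot (\lnot (A \to (((\lnot A \to (A \land \lnot (C \land \lnot D))) \land D) \to \lnot C)) \lor (D \lor (D \lor C)))}.
\lnot (\lnot (A \to (((\lnot A \to (A \land \lnot (C \land \lnot D))) \land D) \to \lnot C)) \lor (D \lor (D \lor C))): α-rule — add \lnot \lnot (A \to (((\lnot A \to (A \land \lnot (C \land \lnot D))) \land D) \to \lnot C)), \lnot (D \lor (D \lor C)).
\lnot (D \lor (D \lor C)): α-rule — add \lnot D, \lnot (D \lor C).
\lnot (D \lor C): α-rule — add \lnot D, \lnot C.
\lnot \lnot (A \to (((\lnot A \to (A \land \lnot (C \land \lnot D))) \land D) \to \lnot C)): β-rule — branch into \lnot A  //  (((\lnot A \to (A \land \lnot (C \land \lnot D))) \land D) \to \lnot C).
  branch 1 (add \lnot A):
    ○ open, literals {A=F, C=F, D=F}.
  branch 2 (add (((\lnot A \to (A \land \lnot (C \land \lnot D))) \land D) \to \lnot C)):
    (((\lnot A \to (A \land \lnot (C \land \lnot D))) \land D) \to \lnot C): β-rule — branch into \lnot ((\lnot A \to (A \land \lnot (C \land \lnot D))) \land D)  //  \lnot C.
      branch 2.1 (add \lnot ((\lnot A \to (A \land \lnot (C \land \lnot D))) \land D)):
        \lnot ((\lnot A \to (A \land \lnot (C \land \lnot D))) \land D): β-rule — branch into \lnot (\lnot A \to (A \land \lnot (C \land \lnot D)))  //  \lnot D.
          branch 2.1.1 (add \lnot (\lnot A \to (A \land \lnot (C \land \lnot D)))):
            \lnot (\lnot A \to (A \land \lnot (C \land \lnot D))): α-rule — add \lnot A, \lnot (A \land \lnot (C \land \lnot D)).
            \lnot (A \land \lnot (C \land \lnot D)): β-rule — branch into \lnot A  //  \lnot \lnot (C \land \lnot D).
              branch 2.1.1.1 (add \lnot A):
                ○ open, literals {A=F, C=F, D=F}.
              branch 2.1.1.2 (add \lnot \lnot (C \land \lnot D)):
                \lnot \lnot (C \land \lnot D): α-rule — add C, \lnot D.
                × closes — contains both C and \lnot C.
          branch 2.1.2 (add \lnot D):
            ○ open, literals {C=F, D=F}.
      branch 2.2 (add \lnot C):
        ○ open, literals {C=F, D=F}.
1 branch closed, 4 open.
An open branch gives a countermodel: A=F, C=F, D=F (unmentioned atoms arbitrary); under it the original formula is false.

Not valid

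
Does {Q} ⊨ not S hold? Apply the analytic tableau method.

Initial set: {Q; not not S}.
○ open, literals {Q=T, S=T}.
0 branches closed, 1 open.
An open branch gives a countermodel: Q=T, S=T (unmentioned atoms arbitrary); the premises hold there but the conclusion fails.

No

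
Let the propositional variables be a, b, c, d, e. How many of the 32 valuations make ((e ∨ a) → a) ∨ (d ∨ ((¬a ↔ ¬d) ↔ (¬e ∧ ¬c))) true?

28

Initial set: {(((e ∨ a) → a) ∨ (d ∨ ((¬a ↔ ¬d) ↔ (¬e ∧ ¬c))))}.
(((e ∨ a) → a) ∨ (d ∨ ((¬a ↔ ¬d) ↔ (¬e ∧ ¬c)))): β-rule — branch into ((e ∨ a) → a)  //  (d ∨ ((¬a ↔ ¬d) ↔ (¬e ∧ ¬c))).
  branch 1 (add ((e ∨ a) → a)):
    ((e ∨ a) → a): β-rule — branch into ¬(e ∨ a)  //  a.
      branch 1.1 (add ¬(e ∨ a)):
        ¬(e ∨ a): α-rule — add ¬e, ¬a.
        ○ open, literals {a=0, e=0}.
      branch 1.2 (add a):
        ○ open, literals {a=1}.
  branch 2 (add (d ∨ ((¬a ↔ ¬d) ↔ (¬e ∧ ¬c)))):
    (d ∨ ((¬a ↔ ¬d) ↔ (¬e ∧ ¬c))): β-rule — branch into d  //  ((¬a ↔ ¬d) ↔ (¬e ∧ ¬c)).
      branch 2.1 (add d):
        ○ open, literals {d=1}.
      branch 2.2 (add ((¬a ↔ ¬d) ↔ (¬e ∧ ¬c))):
        ((¬a ↔ ¬d) ↔ (¬e ∧ ¬c)): β-rule — branch into (¬a ↔ ¬d), (¬e ∧ ¬c)  //  ¬(¬a ↔ ¬d), ¬(¬e ∧ ¬c).
          branch 2.2.1 (add (¬a ↔ ¬d), (¬e ∧ ¬c)):
            (¬e ∧ ¬c): α-rule — add ¬e, ¬c.
            (¬a ↔ ¬d): β-rule — branch into ¬a, ¬d  //  ¬¬a, ¬¬d.
              branch 2.2.1.1 (add ¬a, ¬d):
                ○ open, literals {a=0, c=0, d=0, e=0}.
              branch 2.2.1.2 (add ¬¬a, ¬¬d):
                ○ open, literals {a=1, c=0, d=1, e=0}.
          branch 2.2.2 (add ¬(¬a ↔ ¬d), ¬(¬e ∧ ¬c)):
            ¬(¬a ↔ ¬d): β-rule — branch into ¬a, ¬¬d  //  ¬¬a, ¬d.
              branch 2.2.2.1 (add ¬a, ¬¬d):
                ¬(¬e ∧ ¬c): β-rule — branch into ¬¬e  //  ¬¬c.
                  branch 2.2.2.1.1 (add ¬¬e):
                    ○ open, literals {a=0, d=1, e=1}.
                  branch 2.2.2.1.2 (add ¬¬c):
                    ○ open, literals {a=0, c=1, d=1}.
              branch 2.2.2.2 (add ¬¬a, ¬d):
                ¬(¬e ∧ ¬c): β-rule — branch into ¬¬e  //  ¬¬c.
                  branch 2.2.2.2.1 (add ¬¬e):
                    ○ open, literals {a=1, d=0, e=1}.
                  branch 2.2.2.2.2 (add ¬¬c):
                    ○ open, literals {a=1, c=1, d=0}.
0 branches closed, 9 open.
Each open branch fixes some atoms; the unmentioned ones are free. Counting distinct full assignments: branch {a=0, e=0} (b, c, d) contributes 8 new; branch {a=1} (b, c, d, e) contributes 16 new; branch {d=1} (a, b, c, e) contributes 4 new; branch {a=0, c=0, d=0, e=0} (b) contributes 0 new; branch {a=1, c=0, d=1, e=0} (b) contributes 0 new; branch {a=0, d=1, e=1} (b, c) contributes 0 new; branch {a=0, c=1, d=1} (b, e) contributes 0 new; branch {a=1, d=0, e=1} (b, c) contributes 0 new; branch {a=1, c=1, d=0} (b, e) contributes 0 new. Total: 28.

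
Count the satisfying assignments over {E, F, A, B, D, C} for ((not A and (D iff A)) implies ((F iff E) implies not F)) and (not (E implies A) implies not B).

Initial set: {(((not A and (D iff A)) implies ((F iff E) implies not F)) and (not (E implies A) implies not B))}.
(((not A and (D iff A)) implies ((F iff E) implies not F)) and (not (E implies A) implies not B)): α-rule — add ((not A and (D iff A)) implies ((F iff E) implies not F)), (not (E implies A) implies not B).
((not A and (D iff A)) implies ((F iff E) implies not F)): β-rule — branch into not (not A and (D iff A))  //  ((F iff E) implies not F).
  branch 1 (add not (not A and (D iff A))):
    (not (E implies A) implies not B): β-rule — branch into not not (E implies A)  //  not B.
      branch 1.1 (add not not (E implies A)):
        not (not A and (D iff A)): β-rule — branch into not not A  //  not (D iff A).
          branch 1.1.1 (add not not A):
            not not (E implies A): β-rule — branch into not E  //  A.
              branch 1.1.1.1 (add not E):
                ○ open, literals {A=T, E=F}.
              branch 1.1.1.2 (add A):
                ○ open, literals {A=T}.
          branch 1.1.2 (add not (D iff A)):
            not not (E implies A): β-rule — branch into not E  //  A.
              branch 1.1.2.1 (add not E):
                not (D iff A): β-rule — branch into D, not A  //  not D, A.
                  branch 1.1.2.1.1 (add D, not A):
                    ○ open, literals {A=F, D=T, E=F}.
                  branch 1.1.2.1.2 (add not D, A):
                    ○ open, literals {A=T, D=F, E=F}.
              branch 1.1.2.2 (add A):
                not (D iff A): β-rule — branch into D, not A  //  not D, A.
                  branch 1.1.2.2.1 (add D, not A):
                    × closes — contains both A and not A.
                  branch 1.1.2.2.2 (add not D, A):
                    ○ open, literals {A=T, D=F}.
      branch 1.2 (add not B):
        not (not A and (D iff A)): β-rule — branch into not not A  //  not (D iff A).
          branch 1.2.1 (add not not A):
            ○ open, literals {A=T, B=F}.
          branch 1.2.2 (add not (D iff A)):
            not (D iff A): β-rule — branch into D, not A  //  not D, A.
              branch 1.2.2.1 (add D, not A):
                ○ open, literals {A=F, B=F, D=T}.
              branch 1.2.2.2 (add not D, A):
                ○ open, literals {A=T, B=F, D=F}.
  branch 2 (add ((F iff E) implies not F)):
    (not (E implies A) implies not B): β-rule — branch into not not (E implies A)  //  not B.
      branch 2.1 (add not not (E implies A)):
        ((F iff E) implies not F): β-rule — branch into not (F iff E)  //  not F.
          branch 2.1.1 (add not (F iff E)):
            not not (E implies A): β-rule — branch into not E  //  A.
              branch 2.1.1.1 (add not E):
                not (F iff E): β-rule — branch into F, not E  //  not F, E.
                  branch 2.1.1.1.1 (add F, not E):
                    ○ open, literals {E=F, F=T}.
                  branch 2.1.1.1.2 (add not F, E):
                    × closes — contains both E and not E.
              branch 2.1.1.2 (add A):
                not (F iff E): β-rule — branch into F, not E  //  not F, E.
                  branch 2.1.1.2.1 (add F, not E):
                    ○ open, literals {A=T, E=F, F=T}.
                  branch 2.1.1.2.2 (add not F, E):
                    ○ open, literals {A=T, E=T, F=F}.
          branch 2.1.2 (add not F):
            not not (E implies A): β-rule — branch into not E  //  A.
              branch 2.1.2.1 (add not E):
                ○ open, literals {E=F, F=F}.
              branch 2.1.2.2 (add A):
                ○ open, literals {A=T, F=F}.
      branch 2.2 (add not B):
        ((F iff E) implies not F): β-rule — branch into not (F iff E)  //  not F.
          branch 2.2.1 (add not (F iff E)):
            not (F iff E): β-rule — branch into F, not E  //  not F, E.
              branch 2.2.1.1 (add F, not E):
                ○ open, literals {B=F, E=F, F=T}.
              branch 2.2.1.2 (add not F, E):
                ○ open, literals {B=F, E=T, F=F}.
          branch 2.2.2 (add not F):
            ○ open, literals {B=F, F=F}.
2 branches closed, 16 open.
Each open branch fixes some atoms; the unmentioned ones are free. Counting distinct full assignments: branch {A=T, E=F} (F, B, D, C) contributes 16 new; branch {A=T} (E, F, B, D, C) contributes 16 new; branch {A=F, D=T, E=F} (F, B, C) contributes 8 new; branch {A=T, D=F, E=F} (F, B, C) contributes 0 new; branch {A=T, D=F} (E, F, B, C) contributes 0 new; branch {A=T, B=F} (E, F, D, C) contributes 0 new; branch {A=F, B=F, D=T} (E, F, C) contributes 4 new; branch {A=T, B=F, D=F} (E, F, C) contributes 0 new; branch {E=F, F=T} (A, B, D, C) contributes 4 new; branch {A=T, E=F, F=T} (B, D, C) contributes 0 new; branch {A=T, E=T, F=F} (B, D, C) contributes 0 new; branch {E=F, F=F} (A, B, D, C) contributes 4 new; branch {A=T, F=F} (E, B, D, C) contributes 0 new; branch {B=F, E=F, F=T} (A, D, C) contributes 0 new; branch {B=F, E=T, F=F} (A, D, C) contributes 2 new; branch {B=F, F=F} (E, A, D, C) contributes 0 new. Total: 54.

54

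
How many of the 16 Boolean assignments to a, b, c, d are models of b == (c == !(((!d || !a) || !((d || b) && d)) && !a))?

Initial set: {(b == (c == !(((!d || !a) || !((d || b) && d)) && !a)))}.
(b == (c == !(((!d || !a) || !((d || b) && d)) && !a))): β-rule — branch into b, (c == !(((!d || !a) || !((d || b) && d)) && !a))  //  !b, !(c == !(((!d || !a) || !((d || b) && d)) && !a)).
  branch 1 (add b, (c == !(((!d || !a) || !((d || b) && d)) && !a))):
    (c == !(((!d || !a) || !((d || b) && d)) && !a)): β-rule — branch into c, !(((!d || !a) || !((d || b) && d)) && !a)  //  !c, !!(((!d || !a) || !((d || b) && d)) && !a).
      branch 1.1 (add c, !(((!d || !a) || !((d || b) && d)) && !a)):
        !(((!d || !a) || !((d || b) && d)) && !a): β-rule — branch into !((!d || !a) || !((d || b) && d))  //  !!a.
          branch 1.1.1 (add !((!d || !a) || !((d || b) && d))):
            !((!d || !a) || !((d || b) && d)): α-rule — add !(!d || !a), !!((d || b) && d).
            !(!d || !a): α-rule — add !!d, !!a.
            !!((d || b) && d): α-rule — add (d || b), d.
            (d || b): β-rule — branch into d  //  b.
              branch 1.1.1.1 (add d):
                ○ open, literals {a=true, b=true, c=true, d=true}.
              branch 1.1.1.2 (add b):
                ○ open, literals {a=true, b=true, c=true, d=true}.
          branch 1.1.2 (add !!a):
            ○ open, literals {a=true, b=true, c=true}.
      branch 1.2 (add !c, !!(((!d || !a) || !((d || b) && d)) && !a)):
        !!(((!d || !a) || !((d || b) && d)) && !a): α-rule — add ((!d || !a) || !((d || b) && d)), !a.
        ((!d || !a) || !((d || b) && d)): β-rule — branch into (!d || !a)  //  !((d || b) && d).
          branch 1.2.1 (add (!d || !a)):
            (!d || !a): β-rule — branch into !d  //  !a.
              branch 1.2.1.1 (add !d):
                ○ open, literals {a=false, b=true, c=false, d=false}.
              branch 1.2.1.2 (add !a):
                ○ open, literals {a=false, b=true, c=false}.
          branch 1.2.2 (add !((d || b) && d)):
            !((d || b) && d): β-rule — branch into !(d || b)  //  !d.
              branch 1.2.2.1 (add !(d || b)):
                !(d || b): α-rule — add !d, !b.
                × closes — contains both b and !b.
              branch 1.2.2.2 (add !d):
                ○ open, literals {a=false, b=true, c=false, d=false}.
  branch 2 (add !b, !(c == !(((!d || !a) || !((d || b) && d)) && !a))):
    !(c == !(((!d || !a) || !((d || b) && d)) && !a)): β-rule — branch into c, !!(((!d || !a) || !((d || b) && d)) && !a)  //  !c, !(((!d || !a) || !((d || b) && d)) && !a).
      branch 2.1 (add c, !!(((!d || !a) || !((d || b) && d)) && !a)):
        !!(((!d || !a) || !((d || b) && d)) && !a): α-rule — add ((!d || !a) || !((d || b) && d)), !a.
        ((!d || !a) || !((d || b) && d)): β-rule — branch into (!d || !a)  //  !((d || b) && d).
          branch 2.1.1 (add (!d || !a)):
            (!d || !a): β-rule — branch into !d  //  !a.
              branch 2.1.1.1 (add !d):
                ○ open, literals {a=false, b=false, c=true, d=false}.
              branch 2.1.1.2 (add !a):
                ○ open, literals {a=false, b=false, c=true}.
          branch 2.1.2 (add !((d || b) && d)):
            !((d || b) && d): β-rule — branch into !(d || b)  //  !d.
              branch 2.1.2.1 (add !(d || b)):
                !(d || b): α-rule — add !d, !b.
                ○ open, literals {a=false, b=false, c=true, d=false}.
              branch 2.1.2.2 (add !d):
                ○ open, literals {a=false, b=false, c=true, d=false}.
      branch 2.2 (add !c, !(((!d || !a) || !((d || b) && d)) && !a)):
        !(((!d || !a) || !((d || b) && d)) && !a): β-rule — branch into !((!d || !a) || !((d || b) && d))  //  !!a.
          branch 2.2.1 (add !((!d || !a) || !((d || b) && d))):
            !((!d || !a) || !((d || b) && d)): α-rule — add !(!d || !a), !!((d || b) && d).
            !(!d || !a): α-rule — add !!d, !!a.
            !!((d || b) && d): α-rule — add (d || b), d.
            (d || b): β-rule — branch into d  //  b.
              branch 2.2.1.1 (add d):
                ○ open, literals {a=true, b=false, c=false, d=true}.
              branch 2.2.1.2 (add b):
                × closes — contains both b and !b.
          branch 2.2.2 (add !!a):
            ○ open, literals {a=true, b=false, c=false}.
2 branches closed, 12 open.
Each open branch fixes some atoms; the unmentioned ones are free. Counting distinct full assignments: branch {a=true, b=true, c=true, d=true} (none free) contributes 1 new; branch {a=true, b=true, c=true, d=true} (none free) contributes 0 new; branch {a=true, b=true, c=true} (d) contributes 1 new; branch {a=false, b=true, c=false, d=false} (none free) contributes 1 new; branch {a=false, b=true, c=false} (d) contributes 1 new; branch {a=false, b=true, c=false, d=false} (none free) contributes 0 new; branch {a=false, b=false, c=true, d=false} (none free) contributes 1 new; branch {a=false, b=false, c=true} (d) contributes 1 new; branch {a=false, b=false, c=true, d=false} (none free) contributes 0 new; branch {a=false, b=false, c=true, d=false} (none free) contributes 0 new; branch {a=true, b=false, c=false, d=true} (none free) contributes 1 new; branch {a=true, b=false, c=false} (d) contributes 1 new. Total: 8.

8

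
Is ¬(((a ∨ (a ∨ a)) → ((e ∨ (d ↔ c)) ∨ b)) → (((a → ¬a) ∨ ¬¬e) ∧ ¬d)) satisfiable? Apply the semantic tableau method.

Initial set: {¬(((a ∨ (a ∨ a)) → ((e ∨ (d ↔ c)) ∨ b)) → (((a → ¬a) ∨ ¬¬e) ∧ ¬d))}.
¬(((a ∨ (a ∨ a)) → ((e ∨ (d ↔ c)) ∨ b)) → (((a → ¬a) ∨ ¬¬e) ∧ ¬d)): α-rule — add ((a ∨ (a ∨ a)) → ((e ∨ (d ↔ c)) ∨ b)), ¬(((a → ¬a) ∨ ¬¬e) ∧ ¬d).
((a ∨ (a ∨ a)) → ((e ∨ (d ↔ c)) ∨ b)): β-rule — branch into ¬(a ∨ (a ∨ a))  //  ((e ∨ (d ↔ c)) ∨ b).
  branch 1 (add ¬(a ∨ (a ∨ a))):
    ¬(a ∨ (a ∨ a)): α-rule — add ¬a, ¬(a ∨ a).
    ¬(a ∨ a): α-rule — add ¬a, ¬a.
    ¬(((a → ¬a) ∨ ¬¬e) ∧ ¬d): β-rule — branch into ¬((a → ¬a) ∨ ¬¬e)  //  ¬¬d.
      branch 1.1 (add ¬((a → ¬a) ∨ ¬¬e)):
        ¬((a → ¬a) ∨ ¬¬e): α-rule — add ¬(a → ¬a), ¬¬¬e.
        ¬(a → ¬a): α-rule — add a, ¬¬a.
        × closes — contains both a and ¬a.
      branch 1.2 (add ¬¬d):
        ○ open, literals {a=0, d=1}.
  branch 2 (add ((e ∨ (d ↔ c)) ∨ b)):
    ¬(((a → ¬a) ∨ ¬¬e) ∧ ¬d): β-rule — branch into ¬((a → ¬a) ∨ ¬¬e)  //  ¬¬d.
      branch 2.1 (add ¬((a → ¬a) ∨ ¬¬e)):
        ¬((a → ¬a) ∨ ¬¬e): α-rule — add ¬(a → ¬a), ¬¬¬e.
        ¬(a → ¬a): α-rule — add a, ¬¬a.
        ¬¬¬e: drop double negation, giving ¬e.
        ((e ∨ (d ↔ c)) ∨ b): β-rule — branch into (e ∨ (d ↔ c))  //  b.
          branch 2.1.1 (add (e ∨ (d ↔ c))):
            (e ∨ (d ↔ c)): β-rule — branch into e  //  (d ↔ c).
              branch 2.1.1.1 (add e):
                × closes — contains both e and ¬e.
              branch 2.1.1.2 (add (d ↔ c)):
                (d ↔ c): β-rule — branch into d, c  //  ¬d, ¬c.
                  branch 2.1.1.2.1 (add d, c):
                    ○ open, literals {a=1, c=1, d=1, e=0}.
                  branch 2.1.1.2.2 (add ¬d, ¬c):
                    ○ open, literals {a=1, c=0, d=0, e=0}.
          branch 2.1.2 (add b):
            ○ open, literals {a=1, b=1, e=0}.
      branch 2.2 (add ¬¬d):
        ((e ∨ (d ↔ c)) ∨ b): β-rule — branch into (e ∨ (d ↔ c))  //  b.
          branch 2.2.1 (add (e ∨ (d ↔ c))):
            (e ∨ (d ↔ c)): β-rule — branch into e  //  (d ↔ c).
              branch 2.2.1.1 (add e):
                ○ open, literals {d=1, e=1}.
              branch 2.2.1.2 (add (d ↔ c)):
                (d ↔ c): β-rule — branch into d, c  //  ¬d, ¬c.
                  branch 2.2.1.2.1 (add d, c):
                    ○ open, literals {c=1, d=1}.
                  branch 2.2.1.2.2 (add ¬d, ¬c):
                    × closes — contains both d and ¬d.
          branch 2.2.2 (add b):
            ○ open, literals {b=1, d=1}.
3 branches closed, 7 open.
An open branch gives a satisfying assignment: a=0, d=1.

Satisfiable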